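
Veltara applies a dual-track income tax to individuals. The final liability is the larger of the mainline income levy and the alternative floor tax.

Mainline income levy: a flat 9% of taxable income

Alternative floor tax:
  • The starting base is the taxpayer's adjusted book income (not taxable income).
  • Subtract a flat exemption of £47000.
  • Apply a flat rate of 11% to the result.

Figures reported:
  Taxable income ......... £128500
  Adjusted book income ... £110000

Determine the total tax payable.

Alternative floor tax:
  Base (adjusted book income): £110000
  Less exemption £47000 → base £63000
  £63000 × 11% = £6930

Mainline income levy:
  £128500 × 9% = £11565

£11565 > £6930, so the mainline income levy governs.

£11565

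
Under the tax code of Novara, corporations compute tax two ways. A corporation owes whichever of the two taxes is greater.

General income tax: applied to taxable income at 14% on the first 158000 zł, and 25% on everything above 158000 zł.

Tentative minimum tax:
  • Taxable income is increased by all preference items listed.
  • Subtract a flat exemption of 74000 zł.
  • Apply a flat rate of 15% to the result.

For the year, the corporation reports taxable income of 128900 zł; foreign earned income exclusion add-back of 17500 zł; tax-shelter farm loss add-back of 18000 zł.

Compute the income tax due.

Tentative minimum tax:
  Adjusted income: 128900 zł + 17500 zł + 18000 zł = 164400 zł
  Less exemption 74000 zł → base 90400 zł
  90400 zł × 15% = 13560 zł

General income tax:
  128900 zł × 14% = 18046 zł

18046 zł > 13560 zł, so the general income tax governs.

18046 zł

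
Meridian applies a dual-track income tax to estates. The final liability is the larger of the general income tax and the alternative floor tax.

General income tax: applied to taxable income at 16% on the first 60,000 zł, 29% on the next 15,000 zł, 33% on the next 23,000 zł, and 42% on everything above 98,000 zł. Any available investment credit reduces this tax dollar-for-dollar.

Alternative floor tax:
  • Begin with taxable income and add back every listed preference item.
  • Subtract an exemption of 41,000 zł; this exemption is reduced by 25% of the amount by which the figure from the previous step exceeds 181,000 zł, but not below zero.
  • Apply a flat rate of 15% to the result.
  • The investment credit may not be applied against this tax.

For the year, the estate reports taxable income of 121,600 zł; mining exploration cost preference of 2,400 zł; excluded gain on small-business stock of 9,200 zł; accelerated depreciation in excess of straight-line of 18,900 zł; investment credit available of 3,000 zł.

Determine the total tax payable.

Alternative floor tax:
  Adjusted income: 121,600 zł + 2,400 zł + 9,200 zł + 18,900 zł = 152,100 zł
  Exemption: 152,100 zł ≤ 181,000 zł, so full 41,000 zł applies
  Base: 152,100 zł − 41,000 zł = 111,100 zł
  111,100 zł × 15% = 16,665 zł

General income tax:
  60,000 zł × 16% = 9,600 zł
  15,000 zł × 29% = 4,350 zł
  23,000 zł × 33% = 7,590 zł
  23,600 zł × 42% = 9,912 zł
  → 31,452 zł
  Less investment credit 3,000 zł → 28,452 zł

28,452 zł > 16,665 zł, so the general income tax governs.

28,452 zł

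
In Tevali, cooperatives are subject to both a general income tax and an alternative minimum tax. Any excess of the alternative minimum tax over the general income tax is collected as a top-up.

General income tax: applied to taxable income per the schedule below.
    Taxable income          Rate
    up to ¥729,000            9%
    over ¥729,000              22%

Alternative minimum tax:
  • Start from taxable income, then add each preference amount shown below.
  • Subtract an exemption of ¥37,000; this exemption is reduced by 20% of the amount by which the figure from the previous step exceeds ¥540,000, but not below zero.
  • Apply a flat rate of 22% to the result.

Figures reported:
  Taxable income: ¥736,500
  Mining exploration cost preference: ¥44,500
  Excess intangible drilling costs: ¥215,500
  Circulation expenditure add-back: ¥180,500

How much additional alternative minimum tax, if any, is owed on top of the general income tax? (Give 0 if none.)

Alternative minimum tax:
  Adjusted income: ¥736,500 + ¥44,500 + ¥215,500 + ¥180,500 = ¥1,177,000
  Exemption: 20% × (¥1,177,000 − ¥540,000) = ¥127,400 ≥ ¥37,000, so the exemption is fully phased out
  Base: ¥1,177,000 − ¥0 = ¥1,177,000
  ¥1,177,000 × 22% = ¥258,940

General income tax:
  ¥729,000 × 9% = ¥65,610
  ¥7,500 × 22% = ¥1,650
  → ¥67,260

Excess of alternative minimum tax over general income tax: ¥258,940 − ¥67,260 = ¥191,680.

¥191,680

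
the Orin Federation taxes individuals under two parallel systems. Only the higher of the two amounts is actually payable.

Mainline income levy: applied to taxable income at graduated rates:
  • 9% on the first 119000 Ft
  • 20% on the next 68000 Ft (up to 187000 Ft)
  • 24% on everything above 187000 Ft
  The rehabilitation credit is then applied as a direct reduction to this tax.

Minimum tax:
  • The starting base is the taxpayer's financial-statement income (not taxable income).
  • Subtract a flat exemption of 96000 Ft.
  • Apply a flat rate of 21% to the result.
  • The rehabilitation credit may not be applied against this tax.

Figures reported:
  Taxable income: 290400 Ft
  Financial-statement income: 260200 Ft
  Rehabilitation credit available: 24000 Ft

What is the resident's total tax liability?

Mainline income levy:
  119000 Ft × 9% = 10710 Ft
  68000 Ft × 20% = 13600 Ft
  103400 Ft × 24% = 24816 Ft
  → 49126 Ft
  Less rehabilitation credit 24000 Ft → 25126 Ft

Minimum tax:
  Base (financial-statement income): 260200 Ft
  Less exemption 96000 Ft → base 164200 Ft
  164200 Ft × 21% = 34482 Ft

34482 Ft > 25126 Ft, so the minimum tax is the binding amount.

34482 Ft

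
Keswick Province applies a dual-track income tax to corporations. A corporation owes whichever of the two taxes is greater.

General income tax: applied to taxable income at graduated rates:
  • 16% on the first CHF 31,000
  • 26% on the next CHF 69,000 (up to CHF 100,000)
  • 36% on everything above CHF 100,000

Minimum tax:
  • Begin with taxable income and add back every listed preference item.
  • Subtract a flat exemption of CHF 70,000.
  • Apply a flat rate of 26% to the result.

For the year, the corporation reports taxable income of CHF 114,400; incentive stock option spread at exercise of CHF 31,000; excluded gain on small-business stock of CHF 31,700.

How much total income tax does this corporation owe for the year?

CHF 28,084

Minimum tax:
  Adjusted income: CHF 114,400 + CHF 31,000 + CHF 31,700 = CHF 177,100
  Less exemption CHF 70,000 → base CHF 107,100
  CHF 107,100 × 26% = CHF 27,846

General income tax:
  CHF 31,000 × 16% = CHF 4,960
  CHF 69,000 × 26% = CHF 17,940
  CHF 14,400 × 36% = CHF 5,184
  → CHF 28,084

CHF 28,084 > CHF 27,846, so the general income tax governs.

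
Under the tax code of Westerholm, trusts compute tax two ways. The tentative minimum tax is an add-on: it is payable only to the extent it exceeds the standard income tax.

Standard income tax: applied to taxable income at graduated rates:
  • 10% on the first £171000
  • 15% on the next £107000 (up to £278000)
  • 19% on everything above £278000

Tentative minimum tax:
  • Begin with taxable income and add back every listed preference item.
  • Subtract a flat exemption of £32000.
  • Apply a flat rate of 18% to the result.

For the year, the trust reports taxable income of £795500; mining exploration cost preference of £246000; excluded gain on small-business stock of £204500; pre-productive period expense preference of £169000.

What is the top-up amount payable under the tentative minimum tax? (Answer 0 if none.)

£117465

Standard income tax:
  £171000 × 10% = £17100
  £107000 × 15% = £16050
  £517500 × 19% = £98325
  → £131475

Tentative minimum tax:
  Adjusted income: £795500 + £246000 + £204500 + £169000 = £1415000
  Less exemption £32000 → base £1383000
  £1383000 × 18% = £248940

Excess of tentative minimum tax over standard income tax: £248940 − £131475 = £117465.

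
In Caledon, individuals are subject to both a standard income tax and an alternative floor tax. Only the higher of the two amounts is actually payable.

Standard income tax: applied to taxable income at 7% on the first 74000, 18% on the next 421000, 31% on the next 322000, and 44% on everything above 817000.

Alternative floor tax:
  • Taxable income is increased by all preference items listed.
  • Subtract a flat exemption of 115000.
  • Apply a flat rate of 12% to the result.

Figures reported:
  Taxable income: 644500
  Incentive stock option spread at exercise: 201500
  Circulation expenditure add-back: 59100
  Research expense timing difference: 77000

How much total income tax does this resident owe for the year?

127305

Standard income tax:
  74000 × 7% = 5180
  421000 × 18% = 75780
  149500 × 31% = 46345
  → 127305

Alternative floor tax:
  Adjusted income: 644500 + 201500 + 59100 + 77000 = 982100
  Less exemption 115000 → base 867100
  867100 × 12% = 104052

127305 > 104052, so the standard income tax governs.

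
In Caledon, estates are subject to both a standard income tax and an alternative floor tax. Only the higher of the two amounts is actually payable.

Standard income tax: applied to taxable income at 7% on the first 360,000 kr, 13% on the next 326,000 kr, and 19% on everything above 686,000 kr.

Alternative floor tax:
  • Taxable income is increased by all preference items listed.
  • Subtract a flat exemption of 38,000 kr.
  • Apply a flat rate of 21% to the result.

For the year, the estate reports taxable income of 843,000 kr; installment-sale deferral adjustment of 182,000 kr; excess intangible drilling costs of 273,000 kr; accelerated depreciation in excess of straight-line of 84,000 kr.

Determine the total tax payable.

Standard income tax:
  360,000 kr × 7% = 25,200 kr
  326,000 kr × 13% = 42,380 kr
  157,000 kr × 19% = 29,830 kr
  → 97,410 kr

Alternative floor tax:
  Adjusted income: 843,000 kr + 182,000 kr + 273,000 kr + 84,000 kr = 1,382,000 kr
  Less exemption 38,000 kr → base 1,344,000 kr
  1,344,000 kr × 21% = 282,240 kr

282,240 kr > 97,410 kr, so the alternative floor tax is the binding amount.

282,240 kr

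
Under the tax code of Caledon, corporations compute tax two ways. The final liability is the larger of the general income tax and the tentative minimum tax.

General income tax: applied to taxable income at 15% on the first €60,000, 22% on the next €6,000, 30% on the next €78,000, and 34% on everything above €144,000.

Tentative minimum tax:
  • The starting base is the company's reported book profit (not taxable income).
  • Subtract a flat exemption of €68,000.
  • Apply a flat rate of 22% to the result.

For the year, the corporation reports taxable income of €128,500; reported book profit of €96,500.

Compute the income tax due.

€29,070

Tentative minimum tax:
  Base (reported book profit): €96,500
  Less exemption €68,000 → base €28,500
  €28,500 × 22% = €6,270

General income tax:
  €60,000 × 15% = €9,000
  €6,000 × 22% = €1,320
  €62,500 × 30% = €18,750
  → €29,070

€29,070 > €6,270, so the general income tax governs.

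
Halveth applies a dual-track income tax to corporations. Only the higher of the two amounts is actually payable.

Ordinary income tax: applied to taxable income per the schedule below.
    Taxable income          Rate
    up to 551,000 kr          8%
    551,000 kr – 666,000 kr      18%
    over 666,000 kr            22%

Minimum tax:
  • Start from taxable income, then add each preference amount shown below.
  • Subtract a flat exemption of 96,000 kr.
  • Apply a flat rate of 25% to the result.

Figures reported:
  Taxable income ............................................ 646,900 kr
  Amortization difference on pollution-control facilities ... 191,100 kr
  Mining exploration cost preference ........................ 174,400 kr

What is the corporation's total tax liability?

229,100 kr

Minimum tax:
  Adjusted income: 646,900 kr + 191,100 kr + 174,400 kr = 1,012,400 kr
  Less exemption 96,000 kr → base 916,400 kr
  916,400 kr × 25% = 229,100 kr

Ordinary income tax:
  551,000 kr × 8% = 44,080 kr
  95,900 kr × 18% = 17,262 kr
  → 61,342 kr

229,100 kr > 61,342 kr, so the minimum tax is the binding amount.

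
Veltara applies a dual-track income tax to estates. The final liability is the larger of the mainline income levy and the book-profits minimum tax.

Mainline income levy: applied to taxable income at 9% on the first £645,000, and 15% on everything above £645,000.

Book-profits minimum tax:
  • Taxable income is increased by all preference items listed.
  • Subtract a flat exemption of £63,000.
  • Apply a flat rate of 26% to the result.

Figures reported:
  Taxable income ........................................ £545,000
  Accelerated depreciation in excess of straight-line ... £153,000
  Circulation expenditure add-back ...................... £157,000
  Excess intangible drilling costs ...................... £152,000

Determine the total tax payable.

£245,440

Book-profits minimum tax:
  Adjusted income: £545,000 + £153,000 + £157,000 + £152,000 = £1,007,000
  Less exemption £63,000 → base £944,000
  £944,000 × 26% = £245,440

Mainline income levy:
  £545,000 × 9% = £49,050

£245,440 > £49,050, so the book-profits minimum tax is the binding amount.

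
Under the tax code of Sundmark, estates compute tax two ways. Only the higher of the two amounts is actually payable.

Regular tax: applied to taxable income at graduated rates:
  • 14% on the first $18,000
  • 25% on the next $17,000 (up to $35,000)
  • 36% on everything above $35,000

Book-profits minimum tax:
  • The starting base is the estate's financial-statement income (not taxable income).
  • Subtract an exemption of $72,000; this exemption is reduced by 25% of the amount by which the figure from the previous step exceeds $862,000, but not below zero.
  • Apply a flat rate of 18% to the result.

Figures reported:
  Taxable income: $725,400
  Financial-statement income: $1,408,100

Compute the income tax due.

Regular tax:
  $18,000 × 14% = $2,520
  $17,000 × 25% = $4,250
  $690,400 × 36% = $248,544
  → $255,314

Book-profits minimum tax:
  Base (financial-statement income): $1,408,100
  Exemption: 25% × ($1,408,100 − $862,000) = $136,525 ≥ $72,000, so the exemption is fully phased out
  Base: $1,408,100 − $0 = $1,408,100
  $1,408,100 × 18% = $253,458

$255,314 > $253,458, so the regular tax governs.

$255,314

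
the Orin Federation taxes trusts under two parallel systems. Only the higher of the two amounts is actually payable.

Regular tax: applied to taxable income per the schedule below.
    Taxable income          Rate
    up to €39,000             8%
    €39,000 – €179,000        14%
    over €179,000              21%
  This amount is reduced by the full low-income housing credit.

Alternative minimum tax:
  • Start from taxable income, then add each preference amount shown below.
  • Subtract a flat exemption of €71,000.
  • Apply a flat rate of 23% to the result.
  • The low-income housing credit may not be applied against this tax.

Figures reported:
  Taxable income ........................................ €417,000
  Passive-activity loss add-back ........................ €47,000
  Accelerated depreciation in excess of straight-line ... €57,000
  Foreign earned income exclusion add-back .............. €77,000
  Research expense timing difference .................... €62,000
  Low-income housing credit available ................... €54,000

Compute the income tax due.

€135,470

Regular tax:
  €39,000 × 8% = €3,120
  €140,000 × 14% = €19,600
  €238,000 × 21% = €49,980
  → €72,700
  Less low-income housing credit €54,000 → €18,700

Alternative minimum tax:
  Adjusted income: €417,000 + €47,000 + €57,000 + €77,000 + €62,000 = €660,000
  Less exemption €71,000 → base €589,000
  €589,000 × 23% = €135,470

€135,470 > €18,700, so the alternative minimum tax is the binding amount.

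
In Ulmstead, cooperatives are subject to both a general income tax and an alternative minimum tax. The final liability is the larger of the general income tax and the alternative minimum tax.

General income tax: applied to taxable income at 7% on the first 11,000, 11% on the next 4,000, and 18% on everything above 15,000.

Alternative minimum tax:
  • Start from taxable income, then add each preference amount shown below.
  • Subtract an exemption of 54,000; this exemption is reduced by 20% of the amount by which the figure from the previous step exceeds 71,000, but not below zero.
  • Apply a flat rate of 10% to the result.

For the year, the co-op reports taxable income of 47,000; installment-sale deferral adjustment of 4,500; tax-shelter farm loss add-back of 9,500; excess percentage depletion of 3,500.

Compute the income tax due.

Alternative minimum tax:
  Adjusted income: 47,000 + 4,500 + 9,500 + 3,500 = 64,500
  Exemption: 64,500 ≤ 71,000, so full 54,000 applies
  Base: 64,500 − 54,000 = 10,500
  10,500 × 10% = 1,050

General income tax:
  11,000 × 7% = 770
  4,000 × 11% = 440
  32,000 × 18% = 5,760
  → 6,970

6,970 > 1,050, so the general income tax governs.

6,970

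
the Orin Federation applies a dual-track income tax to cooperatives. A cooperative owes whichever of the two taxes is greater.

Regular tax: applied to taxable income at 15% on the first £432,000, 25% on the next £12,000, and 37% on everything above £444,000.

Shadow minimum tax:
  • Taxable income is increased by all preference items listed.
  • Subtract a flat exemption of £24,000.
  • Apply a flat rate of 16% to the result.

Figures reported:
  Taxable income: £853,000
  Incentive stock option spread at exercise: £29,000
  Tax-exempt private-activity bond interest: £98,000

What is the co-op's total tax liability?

£219,130

Shadow minimum tax:
  Adjusted income: £853,000 + £29,000 + £98,000 = £980,000
  Less exemption £24,000 → base £956,000
  £956,000 × 16% = £152,960

Regular tax:
  £432,000 × 15% = £64,800
  £12,000 × 25% = £3,000
  £409,000 × 37% = £151,330
  → £219,130

£219,130 > £152,960, so the regular tax governs.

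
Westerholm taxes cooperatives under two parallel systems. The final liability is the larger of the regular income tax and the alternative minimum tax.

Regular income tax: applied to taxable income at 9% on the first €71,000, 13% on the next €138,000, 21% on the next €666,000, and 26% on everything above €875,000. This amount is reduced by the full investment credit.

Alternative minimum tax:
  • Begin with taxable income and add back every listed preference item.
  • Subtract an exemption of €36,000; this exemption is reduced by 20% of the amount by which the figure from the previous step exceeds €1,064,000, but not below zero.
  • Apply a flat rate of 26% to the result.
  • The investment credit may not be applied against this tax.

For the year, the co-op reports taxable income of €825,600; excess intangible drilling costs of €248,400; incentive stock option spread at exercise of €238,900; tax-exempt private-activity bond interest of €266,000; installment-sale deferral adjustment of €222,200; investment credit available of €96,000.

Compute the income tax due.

Alternative minimum tax:
  Adjusted income: €825,600 + €248,400 + €238,900 + €266,000 + €222,200 = €1,801,100
  Exemption: 20% × (€1,801,100 − €1,064,000) = €147,420 ≥ €36,000, so the exemption is fully phased out
  Base: €1,801,100 − €0 = €1,801,100
  €1,801,100 × 26% = €468,286

Regular income tax:
  €71,000 × 9% = €6,390
  €138,000 × 13% = €17,940
  €616,600 × 21% = €129,486
  → €153,816
  Less investment credit €96,000 → €57,816

€468,286 > €57,816, so the alternative minimum tax is the binding amount.

€468,286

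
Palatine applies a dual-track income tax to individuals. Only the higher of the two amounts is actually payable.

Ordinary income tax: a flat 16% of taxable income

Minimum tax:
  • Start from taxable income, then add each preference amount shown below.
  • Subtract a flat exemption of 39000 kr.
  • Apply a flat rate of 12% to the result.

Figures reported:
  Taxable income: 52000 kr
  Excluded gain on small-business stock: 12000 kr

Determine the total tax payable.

8320 kr

Ordinary income tax:
  52000 kr × 16% = 8320 kr

Minimum tax:
  Adjusted income: 52000 kr + 12000 kr = 64000 kr
  Less exemption 39000 kr → base 25000 kr
  25000 kr × 12% = 3000 kr

8320 kr > 3000 kr, so the ordinary income tax governs.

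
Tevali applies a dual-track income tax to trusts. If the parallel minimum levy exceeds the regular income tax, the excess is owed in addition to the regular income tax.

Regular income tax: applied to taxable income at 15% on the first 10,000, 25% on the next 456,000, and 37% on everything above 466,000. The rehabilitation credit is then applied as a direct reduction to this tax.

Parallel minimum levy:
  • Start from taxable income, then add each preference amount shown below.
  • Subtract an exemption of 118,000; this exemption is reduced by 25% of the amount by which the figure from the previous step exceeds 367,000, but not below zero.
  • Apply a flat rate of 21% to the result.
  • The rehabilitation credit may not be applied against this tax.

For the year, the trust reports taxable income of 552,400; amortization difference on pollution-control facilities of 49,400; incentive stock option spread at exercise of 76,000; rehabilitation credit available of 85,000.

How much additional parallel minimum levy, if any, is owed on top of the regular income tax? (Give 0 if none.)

71,407

Parallel minimum levy:
  Adjusted income: 552,400 + 49,400 + 76,000 = 677,800
  Exemption: 118,000 − 25% × (677,800 − 367,000) = 118,000 − 77,700 = 40,300
  Base: 677,800 − 40,300 = 637,500
  637,500 × 21% = 133,875

Regular income tax:
  10,000 × 15% = 1,500
  456,000 × 25% = 114,000
  86,400 × 37% = 31,968
  → 147,468
  Less rehabilitation credit 85,000 → 62,468

Excess of parallel minimum levy over regular income tax: 133,875 − 62,468 = 71,407.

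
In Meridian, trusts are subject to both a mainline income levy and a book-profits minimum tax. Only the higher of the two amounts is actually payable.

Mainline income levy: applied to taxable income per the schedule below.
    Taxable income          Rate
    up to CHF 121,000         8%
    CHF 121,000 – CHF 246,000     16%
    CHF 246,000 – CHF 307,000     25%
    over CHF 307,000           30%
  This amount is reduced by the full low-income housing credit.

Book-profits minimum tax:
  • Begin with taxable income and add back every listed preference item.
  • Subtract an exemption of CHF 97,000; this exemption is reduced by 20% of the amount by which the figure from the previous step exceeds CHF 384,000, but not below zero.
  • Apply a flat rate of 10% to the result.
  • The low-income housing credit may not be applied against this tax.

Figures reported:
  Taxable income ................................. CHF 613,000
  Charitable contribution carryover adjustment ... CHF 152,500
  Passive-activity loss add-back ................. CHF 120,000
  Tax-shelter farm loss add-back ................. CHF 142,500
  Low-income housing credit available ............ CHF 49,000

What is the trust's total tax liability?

Mainline income levy:
  CHF 121,000 × 8% = CHF 9,680
  CHF 125,000 × 16% = CHF 20,000
  CHF 61,000 × 25% = CHF 15,250
  CHF 306,000 × 30% = CHF 91,800
  → CHF 136,730
  Less low-income housing credit CHF 49,000 → CHF 87,730

Book-profits minimum tax:
  Adjusted income: CHF 613,000 + CHF 152,500 + CHF 120,000 + CHF 142,500 = CHF 1,028,000
  Exemption: 20% × (CHF 1,028,000 − CHF 384,000) = CHF 128,800 ≥ CHF 97,000, so the exemption is fully phased out
  Base: CHF 1,028,000 − CHF 0 = CHF 1,028,000
  CHF 1,028,000 × 10% = CHF 102,800

CHF 102,800 > CHF 87,730, so the book-profits minimum tax is the binding amount.

CHF 102,800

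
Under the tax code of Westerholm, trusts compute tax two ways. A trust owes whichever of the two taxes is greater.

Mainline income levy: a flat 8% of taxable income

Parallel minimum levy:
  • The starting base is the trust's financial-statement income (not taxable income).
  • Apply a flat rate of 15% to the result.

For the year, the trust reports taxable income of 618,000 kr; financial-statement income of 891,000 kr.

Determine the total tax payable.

Mainline income levy:
  618,000 kr × 8% = 49,440 kr

Parallel minimum levy:
  Base (financial-statement income): 891,000 kr
  891,000 kr × 15% = 133,650 kr

133,650 kr > 49,440 kr, so the parallel minimum levy is the binding amount.

133,650 kr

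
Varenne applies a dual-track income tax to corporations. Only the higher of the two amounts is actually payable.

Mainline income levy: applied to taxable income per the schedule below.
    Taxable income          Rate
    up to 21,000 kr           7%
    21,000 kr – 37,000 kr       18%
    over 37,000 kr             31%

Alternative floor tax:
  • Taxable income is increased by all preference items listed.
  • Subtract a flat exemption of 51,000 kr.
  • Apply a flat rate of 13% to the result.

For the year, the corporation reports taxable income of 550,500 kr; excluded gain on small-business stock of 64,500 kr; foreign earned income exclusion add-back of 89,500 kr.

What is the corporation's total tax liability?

Mainline income levy:
  21,000 kr × 7% = 1,470 kr
  16,000 kr × 18% = 2,880 kr
  513,500 kr × 31% = 159,185 kr
  → 163,535 kr

Alternative floor tax:
  Adjusted income: 550,500 kr + 64,500 kr + 89,500 kr = 704,500 kr
  Less exemption 51,000 kr → base 653,500 kr
  653,500 kr × 13% = 84,955 kr

163,535 kr > 84,955 kr, so the mainline income levy governs.

163,535 kr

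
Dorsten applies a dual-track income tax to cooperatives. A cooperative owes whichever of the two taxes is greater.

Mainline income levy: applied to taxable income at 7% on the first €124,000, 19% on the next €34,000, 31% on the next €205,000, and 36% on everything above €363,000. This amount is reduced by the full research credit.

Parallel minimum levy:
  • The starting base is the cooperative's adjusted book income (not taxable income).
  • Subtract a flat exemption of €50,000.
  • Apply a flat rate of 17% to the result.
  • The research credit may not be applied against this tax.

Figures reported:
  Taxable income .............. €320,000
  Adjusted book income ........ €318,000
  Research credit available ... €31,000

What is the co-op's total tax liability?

Parallel minimum levy:
  Base (adjusted book income): €318,000
  Less exemption €50,000 → base €268,000
  €268,000 × 17% = €45,560

Mainline income levy:
  €124,000 × 7% = €8,680
  €34,000 × 19% = €6,460
  €162,000 × 31% = €50,220
  → €65,360
  Less research credit €31,000 → €34,360

€45,560 > €34,360, so the parallel minimum levy is the binding amount.

€45,560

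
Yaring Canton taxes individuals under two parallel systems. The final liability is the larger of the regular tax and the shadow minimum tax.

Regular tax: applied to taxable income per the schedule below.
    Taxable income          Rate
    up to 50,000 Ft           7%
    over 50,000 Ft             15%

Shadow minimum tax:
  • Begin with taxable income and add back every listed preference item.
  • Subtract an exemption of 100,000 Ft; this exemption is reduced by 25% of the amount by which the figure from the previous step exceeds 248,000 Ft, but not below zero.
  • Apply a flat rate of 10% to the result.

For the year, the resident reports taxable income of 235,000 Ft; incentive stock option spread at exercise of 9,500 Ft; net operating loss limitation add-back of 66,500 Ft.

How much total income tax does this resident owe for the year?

31,250 Ft

Regular tax:
  50,000 Ft × 7% = 3,500 Ft
  185,000 Ft × 15% = 27,750 Ft
  → 31,250 Ft

Shadow minimum tax:
  Adjusted income: 235,000 Ft + 9,500 Ft + 66,500 Ft = 311,000 Ft
  Exemption: 100,000 Ft − 25% × (311,000 Ft − 248,000 Ft) = 100,000 Ft − 15,750 Ft = 84,250 Ft
  Base: 311,000 Ft − 84,250 Ft = 226,750 Ft
  226,750 Ft × 10% = 22,675 Ft

31,250 Ft > 22,675 Ft, so the regular tax governs.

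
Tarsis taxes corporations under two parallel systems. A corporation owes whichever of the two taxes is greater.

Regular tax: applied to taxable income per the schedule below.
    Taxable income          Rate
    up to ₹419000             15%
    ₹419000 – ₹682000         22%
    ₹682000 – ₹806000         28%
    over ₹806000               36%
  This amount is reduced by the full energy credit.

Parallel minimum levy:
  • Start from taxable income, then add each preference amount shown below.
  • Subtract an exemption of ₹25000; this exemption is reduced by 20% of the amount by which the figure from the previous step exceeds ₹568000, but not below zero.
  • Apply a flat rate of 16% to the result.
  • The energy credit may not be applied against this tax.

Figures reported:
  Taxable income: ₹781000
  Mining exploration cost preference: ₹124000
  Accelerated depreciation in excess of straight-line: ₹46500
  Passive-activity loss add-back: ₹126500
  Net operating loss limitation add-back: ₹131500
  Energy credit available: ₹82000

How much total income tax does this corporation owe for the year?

Regular tax:
  ₹419000 × 15% = ₹62850
  ₹263000 × 22% = ₹57860
  ₹99000 × 28% = ₹27720
  → ₹148430
  Less energy credit ₹82000 → ₹66430

Parallel minimum levy:
  Adjusted income: ₹781000 + ₹124000 + ₹46500 + ₹126500 + ₹131500 = ₹1209500
  Exemption: 20% × (₹1209500 − ₹568000) = ₹128300 ≥ ₹25000, so the exemption is fully phased out
  Base: ₹1209500 − ₹0 = ₹1209500
  ₹1209500 × 16% = ₹193520

₹193520 > ₹66430, so the parallel minimum levy is the binding amount.

₹193520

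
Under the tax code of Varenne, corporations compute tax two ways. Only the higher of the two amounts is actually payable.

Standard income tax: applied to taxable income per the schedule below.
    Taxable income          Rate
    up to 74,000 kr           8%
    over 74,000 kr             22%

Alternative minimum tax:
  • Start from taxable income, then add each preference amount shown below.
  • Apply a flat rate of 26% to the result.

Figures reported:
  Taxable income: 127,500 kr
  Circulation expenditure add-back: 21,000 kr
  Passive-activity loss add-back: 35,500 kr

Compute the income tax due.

47,840 kr

Standard income tax:
  74,000 kr × 8% = 5,920 kr
  53,500 kr × 22% = 11,770 kr
  → 17,690 kr

Alternative minimum tax:
  Adjusted income: 127,500 kr + 21,000 kr + 35,500 kr = 184,000 kr
  184,000 kr × 26% = 47,840 kr

47,840 kr > 17,690 kr, so the alternative minimum tax is the binding amount.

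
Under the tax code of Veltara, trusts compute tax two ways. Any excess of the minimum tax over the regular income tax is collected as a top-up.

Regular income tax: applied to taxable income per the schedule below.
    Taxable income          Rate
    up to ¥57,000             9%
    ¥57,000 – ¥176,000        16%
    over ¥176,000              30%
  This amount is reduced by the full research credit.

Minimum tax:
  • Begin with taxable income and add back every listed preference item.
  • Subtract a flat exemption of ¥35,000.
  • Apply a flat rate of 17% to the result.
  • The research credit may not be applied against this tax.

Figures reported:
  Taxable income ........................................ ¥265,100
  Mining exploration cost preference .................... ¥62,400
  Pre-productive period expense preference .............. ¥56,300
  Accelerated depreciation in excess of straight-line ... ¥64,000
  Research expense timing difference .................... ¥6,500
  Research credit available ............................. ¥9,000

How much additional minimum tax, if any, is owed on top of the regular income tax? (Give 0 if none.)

Minimum tax:
  Adjusted income: ¥265,100 + ¥62,400 + ¥56,300 + ¥64,000 + ¥6,500 = ¥454,300
  Less exemption ¥35,000 → base ¥419,300
  ¥419,300 × 17% = ¥71,281

Regular income tax:
  ¥57,000 × 9% = ¥5,130
  ¥119,000 × 16% = ¥19,040
  ¥89,100 × 30% = ¥26,730
  → ¥50,900
  Less research credit ¥9,000 → ¥41,900

Excess of minimum tax over regular income tax: ¥71,281 − ¥41,900 = ¥29,381.

¥29,381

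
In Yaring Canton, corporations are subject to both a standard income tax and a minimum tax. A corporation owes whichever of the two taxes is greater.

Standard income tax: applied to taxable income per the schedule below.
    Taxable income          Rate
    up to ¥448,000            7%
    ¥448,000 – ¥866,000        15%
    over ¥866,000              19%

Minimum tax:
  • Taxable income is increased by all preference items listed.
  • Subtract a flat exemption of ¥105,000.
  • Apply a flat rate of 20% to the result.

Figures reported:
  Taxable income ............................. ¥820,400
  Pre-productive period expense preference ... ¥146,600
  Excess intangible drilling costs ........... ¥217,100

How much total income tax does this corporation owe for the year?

¥215,820

Standard income tax:
  ¥448,000 × 7% = ¥31,360
  ¥372,400 × 15% = ¥55,860
  → ¥87,220

Minimum tax:
  Adjusted income: ¥820,400 + ¥146,600 + ¥217,100 = ¥1,184,100
  Less exemption ¥105,000 → base ¥1,079,100
  ¥1,079,100 × 20% = ¥215,820

¥215,820 > ¥87,220, so the minimum tax is the binding amount.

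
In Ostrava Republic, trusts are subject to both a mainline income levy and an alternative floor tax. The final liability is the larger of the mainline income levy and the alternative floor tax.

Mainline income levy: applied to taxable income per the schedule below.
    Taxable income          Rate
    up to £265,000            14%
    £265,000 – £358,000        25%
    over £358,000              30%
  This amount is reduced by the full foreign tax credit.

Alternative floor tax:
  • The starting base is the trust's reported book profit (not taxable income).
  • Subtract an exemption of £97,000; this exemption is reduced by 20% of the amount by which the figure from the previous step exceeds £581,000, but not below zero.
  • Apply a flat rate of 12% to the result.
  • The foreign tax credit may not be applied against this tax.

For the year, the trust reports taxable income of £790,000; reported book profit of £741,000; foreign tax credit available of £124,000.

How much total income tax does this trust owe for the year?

Mainline income levy:
  £265,000 × 14% = £37,100
  £93,000 × 25% = £23,250
  £432,000 × 30% = £129,600
  → £189,950
  Less foreign tax credit £124,000 → £65,950

Alternative floor tax:
  Base (reported book profit): £741,000
  Exemption: £97,000 − 20% × (£741,000 − £581,000) = £97,000 − £32,000 = £65,000
  Base: £741,000 − £65,000 = £676,000
  £676,000 × 12% = £81,120

£81,120 > £65,950, so the alternative floor tax is the binding amount.

£81,120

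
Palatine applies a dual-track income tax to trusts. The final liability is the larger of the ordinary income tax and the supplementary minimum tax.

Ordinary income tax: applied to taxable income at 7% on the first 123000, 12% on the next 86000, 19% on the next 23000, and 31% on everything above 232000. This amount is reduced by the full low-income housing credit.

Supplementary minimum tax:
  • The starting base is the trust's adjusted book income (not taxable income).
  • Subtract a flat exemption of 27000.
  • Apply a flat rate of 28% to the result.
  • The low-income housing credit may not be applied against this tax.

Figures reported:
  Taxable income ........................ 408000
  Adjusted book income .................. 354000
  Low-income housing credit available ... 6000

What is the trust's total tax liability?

91560

Ordinary income tax:
  123000 × 7% = 8610
  86000 × 12% = 10320
  23000 × 19% = 4370
  176000 × 31% = 54560
  → 77860
  Less low-income housing credit 6000 → 71860

Supplementary minimum tax:
  Base (adjusted book income): 354000
  Less exemption 27000 → base 327000
  327000 × 28% = 91560

91560 > 71860, so the supplementary minimum tax is the binding amount.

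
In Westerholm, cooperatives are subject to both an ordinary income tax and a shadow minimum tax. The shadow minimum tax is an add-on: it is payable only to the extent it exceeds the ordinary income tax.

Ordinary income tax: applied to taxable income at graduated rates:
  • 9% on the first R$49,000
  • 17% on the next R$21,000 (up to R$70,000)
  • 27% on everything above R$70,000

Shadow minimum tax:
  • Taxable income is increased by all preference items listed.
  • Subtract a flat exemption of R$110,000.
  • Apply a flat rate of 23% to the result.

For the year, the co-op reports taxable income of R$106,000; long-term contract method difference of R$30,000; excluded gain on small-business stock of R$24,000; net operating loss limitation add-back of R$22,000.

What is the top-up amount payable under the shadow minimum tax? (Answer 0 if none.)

R$0

Shadow minimum tax:
  Adjusted income: R$106,000 + R$30,000 + R$24,000 + R$22,000 = R$182,000
  Less exemption R$110,000 → base R$72,000
  R$72,000 × 23% = R$16,560

Ordinary income tax:
  R$49,000 × 9% = R$4,410
  R$21,000 × 17% = R$3,570
  R$36,000 × 27% = R$9,720
  → R$17,700

R$16,560 ≤ R$17,700, so no add-on is due.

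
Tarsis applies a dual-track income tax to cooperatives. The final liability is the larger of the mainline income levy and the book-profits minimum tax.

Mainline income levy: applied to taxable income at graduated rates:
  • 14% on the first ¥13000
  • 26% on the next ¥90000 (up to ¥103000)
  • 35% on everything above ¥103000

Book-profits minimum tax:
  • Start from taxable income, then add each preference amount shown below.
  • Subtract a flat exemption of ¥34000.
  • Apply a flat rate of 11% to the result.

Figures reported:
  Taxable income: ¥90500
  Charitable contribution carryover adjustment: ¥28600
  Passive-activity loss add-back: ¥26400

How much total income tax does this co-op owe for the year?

¥21970

Book-profits minimum tax:
  Adjusted income: ¥90500 + ¥28600 + ¥26400 = ¥145500
  Less exemption ¥34000 → base ¥111500
  ¥111500 × 11% = ¥12265

Mainline income levy:
  ¥13000 × 14% = ¥1820
  ¥77500 × 26% = ¥20150
  → ¥21970

¥21970 > ¥12265, so the mainline income levy governs.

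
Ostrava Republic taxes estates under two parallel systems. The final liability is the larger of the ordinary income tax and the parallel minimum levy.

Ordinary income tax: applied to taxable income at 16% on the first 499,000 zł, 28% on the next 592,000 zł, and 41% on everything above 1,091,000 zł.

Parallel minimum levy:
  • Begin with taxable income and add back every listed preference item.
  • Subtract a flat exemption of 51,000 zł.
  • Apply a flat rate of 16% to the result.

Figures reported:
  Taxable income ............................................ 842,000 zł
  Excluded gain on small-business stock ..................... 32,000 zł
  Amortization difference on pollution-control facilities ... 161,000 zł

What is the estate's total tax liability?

Parallel minimum levy:
  Adjusted income: 842,000 zł + 32,000 zł + 161,000 zł = 1,035,000 zł
  Less exemption 51,000 zł → base 984,000 zł
  984,000 zł × 16% = 157,440 zł

Ordinary income tax:
  499,000 zł × 16% = 79,840 zł
  343,000 zł × 28% = 96,040 zł
  → 175,880 zł

175,880 zł > 157,440 zł, so the ordinary income tax governs.

175,880 zł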